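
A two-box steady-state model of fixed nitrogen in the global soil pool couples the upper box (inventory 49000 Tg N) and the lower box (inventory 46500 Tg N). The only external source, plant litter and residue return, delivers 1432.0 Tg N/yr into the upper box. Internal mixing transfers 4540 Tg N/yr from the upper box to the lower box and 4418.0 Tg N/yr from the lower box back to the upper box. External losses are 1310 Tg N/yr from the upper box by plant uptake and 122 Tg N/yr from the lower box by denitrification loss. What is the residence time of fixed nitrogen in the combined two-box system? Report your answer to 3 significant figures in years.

66.7 yr

Residence time in the combined system uses the total inventory and the total *external* removal — internal exchanges between the two boxes cancel.
M_total = 49000 + 46500 = 95500 Tg N.
ΣF_external_out = 1310 + 122 = 1432.0 Tg N/yr.
τ = M_total / ΣF_ext = 95500 / 1432.0 = 66.69 yr.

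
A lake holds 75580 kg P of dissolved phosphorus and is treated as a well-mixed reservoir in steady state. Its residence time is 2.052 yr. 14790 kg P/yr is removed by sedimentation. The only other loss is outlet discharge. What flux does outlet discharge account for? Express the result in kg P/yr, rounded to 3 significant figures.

22000 kg P/yr

Total removal F = M/τ = 75580 / 2.052 = 36830 kg P/yr.
Outlet discharge = F − (14790) = 36830 − 14790 = 22040 kg P/yr.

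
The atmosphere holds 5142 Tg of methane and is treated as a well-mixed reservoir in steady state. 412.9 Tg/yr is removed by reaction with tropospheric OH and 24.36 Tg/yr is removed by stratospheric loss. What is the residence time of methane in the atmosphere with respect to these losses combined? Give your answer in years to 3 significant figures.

11.8 yr

Total removal = 412.9 + 24.36 = 437.26 Tg/yr.
τ = M / ΣF_out = 5142 / 437.26 = 11.76 yr.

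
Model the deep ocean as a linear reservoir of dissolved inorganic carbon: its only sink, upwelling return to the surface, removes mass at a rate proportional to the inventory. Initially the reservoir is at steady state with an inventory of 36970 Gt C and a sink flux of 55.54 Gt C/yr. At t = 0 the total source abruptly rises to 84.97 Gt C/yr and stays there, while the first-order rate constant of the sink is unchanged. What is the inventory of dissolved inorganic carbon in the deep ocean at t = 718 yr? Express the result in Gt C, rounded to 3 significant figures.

49900 Gt C

The sink rate constant is k = F₀/M₀ = 55.54/36970 = 0.001502 yr⁻¹.
Solving dM/dt = F₁ − kM with M(0) = M₀ gives M(t) = F₁/k + (M₀ − F₁/k)·e^(−kt).
F₁/k = 84.97/0.001502 = 56560 Gt C; kt = 0.001502 × 718 = 1.079, e^(−kt) = 0.3401.
M(718) = 56560 + (36970 − 56560) × 0.3401 = 56560 − 6662 = 49898 Gt C.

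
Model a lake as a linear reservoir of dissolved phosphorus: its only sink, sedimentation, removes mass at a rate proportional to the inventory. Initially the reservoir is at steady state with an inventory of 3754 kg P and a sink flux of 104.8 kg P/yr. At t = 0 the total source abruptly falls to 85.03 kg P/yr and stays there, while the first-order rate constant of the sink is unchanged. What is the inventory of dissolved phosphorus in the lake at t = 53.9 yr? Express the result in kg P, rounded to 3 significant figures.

The sink rate constant is k = F₀/M₀ = 104.8/3754 = 0.02792 yr⁻¹.
Solving dM/dt = F₁ − kM with M(0) = M₀ gives M(t) = F₁/k + (M₀ − F₁/k)·e^(−kt).
F₁/k = 85.03/0.02792 = 3045.8 kg P; kt = 0.02792 × 53.9 = 1.505, e^(−kt) = 0.2221.
M(53.9) = 3045.8 + (3754 − 3045.8) × 0.2221 = 3045.8 + 157.3 = 3203.1 kg P.

3200 kg P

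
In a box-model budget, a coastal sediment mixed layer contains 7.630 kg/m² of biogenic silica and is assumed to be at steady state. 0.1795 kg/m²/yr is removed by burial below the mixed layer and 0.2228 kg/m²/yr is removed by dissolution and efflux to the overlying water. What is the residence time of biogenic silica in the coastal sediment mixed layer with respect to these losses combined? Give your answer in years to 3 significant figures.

Total removal = 0.1795 + 0.2228 = 0.40230 kg/m²/yr.
τ = M / ΣF_out = 7.630 / 0.40230 = 18.97 yr.

19.0 yr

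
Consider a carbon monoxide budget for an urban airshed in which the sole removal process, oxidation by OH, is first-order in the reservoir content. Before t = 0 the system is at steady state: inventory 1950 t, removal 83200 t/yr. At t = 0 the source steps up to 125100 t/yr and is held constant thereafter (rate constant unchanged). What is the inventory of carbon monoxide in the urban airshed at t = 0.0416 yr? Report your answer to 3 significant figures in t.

2770 t

The sink rate constant is k = F₀/M₀ = 83200/1950 = 42.67 yr⁻¹.
Solving dM/dt = F₁ − kM with M(0) = M₀ gives M(t) = F₁/k + (M₀ − F₁/k)·e^(−kt).
F₁/k = 125100/42.67 = 2932.0 t; kt = 42.67 × 0.0416 = 1.775, e^(−kt) = 0.1695.
M(0.0416) = 2932.0 + (1950 − 2932.0) × 0.1695 = 2932.0 − 166.4 = 2765.6 t.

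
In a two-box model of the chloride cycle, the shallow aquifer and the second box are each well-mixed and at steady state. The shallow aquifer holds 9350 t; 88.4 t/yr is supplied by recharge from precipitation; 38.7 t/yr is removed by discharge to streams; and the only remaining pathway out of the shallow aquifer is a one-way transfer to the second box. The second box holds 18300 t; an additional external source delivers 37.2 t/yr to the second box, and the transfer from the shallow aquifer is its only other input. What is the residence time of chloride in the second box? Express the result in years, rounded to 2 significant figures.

210 yr

Balance the shallow aquifer: ΣF_in = 88.400 t/yr.
Transfer to the second box = ΣF_in − (38.7) = 49.700 t/yr.
Total input to the second box = 49.700 + 37.2 = 86.900 t/yr; at steady state this equals its total output.
τ = M / F = 18300 / 86.900 = 210.6 yr.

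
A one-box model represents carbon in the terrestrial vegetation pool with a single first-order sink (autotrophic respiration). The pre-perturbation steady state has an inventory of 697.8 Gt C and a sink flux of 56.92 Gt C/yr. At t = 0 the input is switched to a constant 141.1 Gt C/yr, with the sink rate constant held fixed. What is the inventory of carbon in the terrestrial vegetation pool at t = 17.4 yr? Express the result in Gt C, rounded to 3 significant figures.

The sink rate constant is k = F₀/M₀ = 56.92/697.8 = 0.08157 yr⁻¹.
Solving dM/dt = F₁ − kM with M(0) = M₀ gives M(t) = F₁/k + (M₀ − F₁/k)·e^(−kt).
F₁/k = 141.1/0.08157 = 1729.8 Gt C; kt = 0.08157 × 17.4 = 1.419, e^(−kt) = 0.2419.
M(17.4) = 1729.8 + (697.8 − 1729.8) × 0.2419 = 1729.8 − 249.6 = 1480.2 Gt C.

1480 Gt C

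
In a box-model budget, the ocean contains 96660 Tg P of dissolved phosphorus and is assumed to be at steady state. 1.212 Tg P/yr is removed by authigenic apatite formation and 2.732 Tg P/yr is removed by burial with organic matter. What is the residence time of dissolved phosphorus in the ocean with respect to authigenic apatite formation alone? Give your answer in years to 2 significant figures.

80000 yr

Residence time with respect to a single sink: τ = M / F_sink.
τ = 96660 / 1.212 = 79750 yr.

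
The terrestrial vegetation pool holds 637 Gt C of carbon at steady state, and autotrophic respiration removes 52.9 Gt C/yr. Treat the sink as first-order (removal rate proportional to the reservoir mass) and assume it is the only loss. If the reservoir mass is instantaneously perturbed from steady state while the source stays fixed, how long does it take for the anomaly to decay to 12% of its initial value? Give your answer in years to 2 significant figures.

For a linear reservoir the anomaly decays as exp(−t/τ) with τ = M/F = 637/52.9 = 12.04 yr.
exp(−t/τ) = 0.12 ⇒ t = −τ ln(0.12) = 12.04 × 2.120 = 25.53 yr.

26 yr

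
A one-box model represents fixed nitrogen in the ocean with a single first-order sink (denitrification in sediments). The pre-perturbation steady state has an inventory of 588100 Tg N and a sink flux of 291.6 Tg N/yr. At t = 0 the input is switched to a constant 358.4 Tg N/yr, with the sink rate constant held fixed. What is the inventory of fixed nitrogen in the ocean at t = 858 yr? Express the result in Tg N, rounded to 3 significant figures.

Residence time τ = M₀/F₀ = 2017 yr. The eventual steady state is M_∞ = M₀·(F₁/F₀) = 588100 × 358.4/291.6 = 722820 Tg N.
The anomaly ΔM(t) = M(t) − M_∞ decays as ΔM₀·e^(−t/τ) with ΔM₀ = 588100 − 722820 = −134700 Tg N.
At t = 858 yr, e^(−t/τ) = e^(−0.4254) = 0.6535, so ΔM = −88040 Tg N and M = 722820 − 88040 = 634780 Tg N.

635000 Tg N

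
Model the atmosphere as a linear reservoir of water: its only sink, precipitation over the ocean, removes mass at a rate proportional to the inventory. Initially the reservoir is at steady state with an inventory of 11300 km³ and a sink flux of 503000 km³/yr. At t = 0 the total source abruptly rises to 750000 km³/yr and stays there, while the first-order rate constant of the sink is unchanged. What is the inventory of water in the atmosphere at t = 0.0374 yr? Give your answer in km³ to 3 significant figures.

15800 km³

Residence time τ = M₀/F₀ = 0.02247 yr. The eventual steady state is M_∞ = M₀·(F₁/F₀) = 11300 × 750000/503000 = 16849 km³.
The anomaly ΔM(t) = M(t) − M_∞ decays as ΔM₀·e^(−t/τ) with ΔM₀ = 11300 − 16849 = −5549 km³.
At t = 0.0374 yr, e^(−t/τ) = e^(−1.665) = 0.1892, so ΔM = −1050 km³ and M = 16849 − 1050 = 15799 km³.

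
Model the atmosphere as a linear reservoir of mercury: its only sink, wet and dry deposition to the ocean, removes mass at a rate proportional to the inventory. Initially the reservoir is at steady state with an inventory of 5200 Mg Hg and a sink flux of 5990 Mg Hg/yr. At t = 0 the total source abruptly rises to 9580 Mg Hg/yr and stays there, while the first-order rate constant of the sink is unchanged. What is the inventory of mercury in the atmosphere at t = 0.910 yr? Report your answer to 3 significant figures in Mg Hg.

τ = M₀/F₀ = 5200/5990 = 0.8681 yr; rate constant k = 1/τ.
New steady state M_∞ = F₁/k = F₁·τ = 9580 × 0.8681 = 8316.5 Mg Hg.
M(t) = M_∞ + (M₀ − M_∞)·e^(−t/τ); t/τ = 0.910/0.8681 = 1.048, so e^(−t/τ) = 0.3506.
M(t) = 8316.5 − 3117 × 0.3506 = 7224.0 Mg Hg.

7220 Mg Hg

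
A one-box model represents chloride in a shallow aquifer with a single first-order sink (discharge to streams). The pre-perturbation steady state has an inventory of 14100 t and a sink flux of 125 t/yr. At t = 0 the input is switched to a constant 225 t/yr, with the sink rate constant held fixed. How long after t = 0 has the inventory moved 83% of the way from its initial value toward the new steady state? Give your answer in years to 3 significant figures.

200 yr

τ = M₀/F₀ = 14100/125 = 112.8 yr.
The remaining gap fraction is e^(−t/τ); 83% covered ⇒ e^(−t/τ) = 0.170.
t = −τ ln(0.170) = 112.8 × 1.772 = 199.9 yr.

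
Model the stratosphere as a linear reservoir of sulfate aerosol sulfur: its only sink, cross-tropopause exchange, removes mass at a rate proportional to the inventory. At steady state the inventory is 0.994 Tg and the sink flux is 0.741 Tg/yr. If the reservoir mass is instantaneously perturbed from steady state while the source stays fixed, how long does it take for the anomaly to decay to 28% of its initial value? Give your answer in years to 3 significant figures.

1.71 yr

For a linear reservoir the anomaly decays as exp(−t/τ) with τ = M/F = 0.994/0.741 = 1.341 yr.
exp(−t/τ) = 0.28 ⇒ t = −τ ln(0.28) = 1.341 × 1.273 = 1.708 yr.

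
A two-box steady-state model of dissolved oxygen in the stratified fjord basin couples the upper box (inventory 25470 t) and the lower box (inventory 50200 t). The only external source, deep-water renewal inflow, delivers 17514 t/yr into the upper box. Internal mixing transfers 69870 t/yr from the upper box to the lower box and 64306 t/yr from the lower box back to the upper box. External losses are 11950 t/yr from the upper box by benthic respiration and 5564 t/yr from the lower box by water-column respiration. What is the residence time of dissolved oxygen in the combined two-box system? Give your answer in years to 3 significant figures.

For the system as a whole, the A↔B exchange is internal and contributes nothing to the throughput; only the external sinks remove mass.
M_total = 25470 + 50200 = 75670 t.
ΣF_external_out = 11950 + 5564 = 17514 t/yr.
τ = M_total / ΣF_ext = 75670 / 17514 = 4.321 yr.

4.32 yr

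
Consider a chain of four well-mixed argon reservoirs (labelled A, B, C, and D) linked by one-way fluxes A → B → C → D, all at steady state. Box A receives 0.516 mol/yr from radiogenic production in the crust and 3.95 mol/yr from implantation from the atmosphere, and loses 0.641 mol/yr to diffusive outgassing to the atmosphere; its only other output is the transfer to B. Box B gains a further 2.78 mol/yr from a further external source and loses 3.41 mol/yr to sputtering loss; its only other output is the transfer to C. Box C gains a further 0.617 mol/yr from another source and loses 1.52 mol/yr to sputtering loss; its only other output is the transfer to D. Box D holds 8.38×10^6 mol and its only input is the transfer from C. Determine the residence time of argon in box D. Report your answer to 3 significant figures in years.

3.66×10^6 yr

Box A: F(A→B) = (0.516 + 3.95) − 0.641 = 3.8250 mol/yr.
Box B: F(B→C) = (3.8250 + 2.78) − 3.41 = 3.1950 mol/yr.
Box C: F(C→D) = (3.1950 + 0.617) − 1.52 = 2.2920 mol/yr.
Box D throughput = its input = 2.2920 mol/yr; τ = 8.38×10^6 / 2.2920 = 3.656×10^6 yr.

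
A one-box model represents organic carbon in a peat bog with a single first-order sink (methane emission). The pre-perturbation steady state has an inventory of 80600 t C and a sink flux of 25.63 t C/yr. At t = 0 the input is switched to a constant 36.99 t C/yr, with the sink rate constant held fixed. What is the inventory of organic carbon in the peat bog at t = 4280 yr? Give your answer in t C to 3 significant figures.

Residence time τ = M₀/F₀ = 3145 yr. The eventual steady state is M_∞ = M₀·(F₁/F₀) = 80600 × 36.99/25.63 = 116320 t C.
The anomaly ΔM(t) = M(t) − M_∞ decays as ΔM₀·e^(−t/τ) with ΔM₀ = 80600 − 116320 = −35720 t C.
At t = 4280 yr, e^(−t/τ) = e^(−1.361) = 0.2564, so ΔM = −9160 t C and M = 116320 − 9160 = 107160 t C.

107000 t C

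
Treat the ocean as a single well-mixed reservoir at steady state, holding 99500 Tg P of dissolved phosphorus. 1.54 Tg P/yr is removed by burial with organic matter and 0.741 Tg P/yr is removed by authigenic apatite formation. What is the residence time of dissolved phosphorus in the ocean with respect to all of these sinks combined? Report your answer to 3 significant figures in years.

43600 yr

Total removal flux = 1.54 + 0.741 = 2.2810 Tg P/yr.
τ = M / ΣF_out = 99500 / 2.2810 = 43620 yr.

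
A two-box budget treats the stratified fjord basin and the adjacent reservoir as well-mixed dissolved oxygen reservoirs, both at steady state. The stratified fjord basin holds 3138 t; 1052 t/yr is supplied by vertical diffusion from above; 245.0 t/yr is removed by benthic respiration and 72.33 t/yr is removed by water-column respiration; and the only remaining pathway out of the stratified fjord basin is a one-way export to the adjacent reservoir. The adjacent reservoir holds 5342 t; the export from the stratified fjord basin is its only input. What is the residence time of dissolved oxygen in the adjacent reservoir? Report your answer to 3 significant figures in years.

7.27 yr

Balance the stratified fjord basin: ΣF_in = 1052.0 t/yr.
Export to the adjacent reservoir = ΣF_in − (245.0 + 72.33) = 734.67 t/yr.
At steady state the output of the adjacent reservoir equals its input, 734.67 t/yr.
τ = M / F = 5342 / 734.67 = 7.271 yr.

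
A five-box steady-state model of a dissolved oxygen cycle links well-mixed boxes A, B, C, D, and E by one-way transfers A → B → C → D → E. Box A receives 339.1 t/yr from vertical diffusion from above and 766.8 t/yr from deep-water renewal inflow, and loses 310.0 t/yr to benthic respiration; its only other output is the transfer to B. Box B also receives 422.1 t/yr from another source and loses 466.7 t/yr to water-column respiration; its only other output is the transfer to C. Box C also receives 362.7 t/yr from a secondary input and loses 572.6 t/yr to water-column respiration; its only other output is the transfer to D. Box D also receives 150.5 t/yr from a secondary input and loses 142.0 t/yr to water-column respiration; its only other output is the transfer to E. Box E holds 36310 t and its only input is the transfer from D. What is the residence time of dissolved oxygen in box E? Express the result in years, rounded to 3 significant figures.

Box A: F(A→B) = (339.1 + 766.8) − 310.0 = 795.90 t/yr.
Box B: F(B→C) = (795.90 + 422.1) − 466.7 = 751.30 t/yr.
Box C: F(C→D) = (751.30 + 362.7) − 572.6 = 541.40 t/yr.
Box D: F(D→E) = (541.40 + 150.5) − 142.0 = 549.90 t/yr.
Box E throughput = its input = 549.90 t/yr; τ = 36310 / 549.90 = 66.03 yr.

66.0 yr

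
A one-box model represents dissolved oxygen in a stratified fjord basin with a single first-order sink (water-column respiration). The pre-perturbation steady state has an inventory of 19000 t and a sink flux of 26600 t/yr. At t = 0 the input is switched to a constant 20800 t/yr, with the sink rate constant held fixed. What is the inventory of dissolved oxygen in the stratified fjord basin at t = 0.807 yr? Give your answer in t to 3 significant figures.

Residence time τ = M₀/F₀ = 0.7143 yr. The eventual steady state is M_∞ = M₀·(F₁/F₀) = 19000 × 20800/26600 = 14857 t.
The anomaly ΔM(t) = M(t) − M_∞ decays as ΔM₀·e^(−t/τ) with ΔM₀ = 19000 − 14857 = 4143 t.
At t = 0.807 yr, e^(−t/τ) = e^(−1.130) = 0.3231, so ΔM = 1339 t and M = 14857 + 1339 = 16196 t.

16200 t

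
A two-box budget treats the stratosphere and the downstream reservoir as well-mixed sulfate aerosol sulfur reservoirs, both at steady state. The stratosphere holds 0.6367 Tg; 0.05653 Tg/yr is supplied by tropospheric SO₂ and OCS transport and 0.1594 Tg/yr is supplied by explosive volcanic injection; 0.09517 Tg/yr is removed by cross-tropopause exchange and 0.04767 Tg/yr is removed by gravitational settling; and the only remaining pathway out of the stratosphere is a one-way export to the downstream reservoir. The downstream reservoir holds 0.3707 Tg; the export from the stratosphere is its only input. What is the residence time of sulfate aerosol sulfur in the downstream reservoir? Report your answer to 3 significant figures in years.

5.07 yr

Balance the stratosphere: ΣF_in = 0.05653 + 0.1594 = 0.21593 Tg/yr.
Export to the downstream reservoir = ΣF_in − (0.09517 + 0.04767) = 0.073090 Tg/yr.
At steady state the output of the downstream reservoir equals its input, 0.073090 Tg/yr.
τ = M / F = 0.3707 / 0.073090 = 5.072 yr.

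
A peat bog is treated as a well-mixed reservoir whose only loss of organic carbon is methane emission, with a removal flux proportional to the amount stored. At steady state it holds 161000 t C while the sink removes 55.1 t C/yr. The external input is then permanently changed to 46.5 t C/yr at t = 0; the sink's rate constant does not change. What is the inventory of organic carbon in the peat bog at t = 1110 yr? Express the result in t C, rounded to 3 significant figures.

153000 t C

The sink rate constant is k = F₀/M₀ = 55.1/161000 = 0.0003422 yr⁻¹.
Solving dM/dt = F₁ − kM with M(0) = M₀ gives M(t) = F₁/k + (M₀ − F₁/k)·e^(−kt).
F₁/k = 46.5/0.0003422 = 135870 t C; kt = 0.0003422 × 1110 = 0.3799, e^(−kt) = 0.6839.
M(1110) = 135870 + (161000 − 135870) × 0.6839 = 135870 + 17190 = 153060 t C.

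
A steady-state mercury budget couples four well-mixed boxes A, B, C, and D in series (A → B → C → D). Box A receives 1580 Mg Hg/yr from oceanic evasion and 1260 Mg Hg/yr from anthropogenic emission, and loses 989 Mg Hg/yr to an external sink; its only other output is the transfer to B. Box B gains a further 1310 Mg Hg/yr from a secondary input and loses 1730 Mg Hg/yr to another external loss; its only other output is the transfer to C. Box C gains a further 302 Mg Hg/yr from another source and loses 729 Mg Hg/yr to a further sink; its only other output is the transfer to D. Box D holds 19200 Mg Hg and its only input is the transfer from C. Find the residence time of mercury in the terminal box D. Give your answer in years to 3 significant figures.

19.1 yr

Box A: F(A→B) = (1580 + 1260) − 989 = 1851.0 Mg Hg/yr.
Box B: F(B→C) = (1851.0 + 1310) − 1730 = 1431.0 Mg Hg/yr.
Box C: F(C→D) = (1431.0 + 302) − 729 = 1004.0 Mg Hg/yr.
Box D throughput = its input = 1004.0 Mg Hg/yr; τ = 19200 / 1004.0 = 19.12 yr.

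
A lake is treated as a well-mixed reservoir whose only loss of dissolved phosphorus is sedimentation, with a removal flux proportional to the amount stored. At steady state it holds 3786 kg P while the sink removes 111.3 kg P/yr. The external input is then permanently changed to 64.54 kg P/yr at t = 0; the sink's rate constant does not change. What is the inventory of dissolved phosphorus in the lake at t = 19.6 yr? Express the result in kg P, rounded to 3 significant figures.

3090 kg P

Residence time τ = M₀/F₀ = 34.02 yr. The eventual steady state is M_∞ = M₀·(F₁/F₀) = 3786 × 64.54/111.3 = 2195.4 kg P.
The anomaly ΔM(t) = M(t) − M_∞ decays as ΔM₀·e^(−t/τ) with ΔM₀ = 3786 − 2195.4 = 1591 kg P.
At t = 19.6 yr, e^(−t/τ) = e^(−0.5762) = 0.5620, so ΔM = 894.0 kg P and M = 2195.4 + 894.0 = 3089.4 kg P.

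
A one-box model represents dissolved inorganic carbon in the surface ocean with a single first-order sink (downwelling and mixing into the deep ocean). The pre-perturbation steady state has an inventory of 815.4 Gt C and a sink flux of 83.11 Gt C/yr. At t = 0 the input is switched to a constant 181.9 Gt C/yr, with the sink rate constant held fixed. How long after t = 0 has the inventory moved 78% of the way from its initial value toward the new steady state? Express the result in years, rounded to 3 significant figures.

14.9 yr

τ = M₀/F₀ = 815.4/83.11 = 9.811 yr.
The remaining gap fraction is e^(−t/τ); 78% covered ⇒ e^(−t/τ) = 0.220.
t = −τ ln(0.220) = 9.811 × 1.514 = 14.86 yr.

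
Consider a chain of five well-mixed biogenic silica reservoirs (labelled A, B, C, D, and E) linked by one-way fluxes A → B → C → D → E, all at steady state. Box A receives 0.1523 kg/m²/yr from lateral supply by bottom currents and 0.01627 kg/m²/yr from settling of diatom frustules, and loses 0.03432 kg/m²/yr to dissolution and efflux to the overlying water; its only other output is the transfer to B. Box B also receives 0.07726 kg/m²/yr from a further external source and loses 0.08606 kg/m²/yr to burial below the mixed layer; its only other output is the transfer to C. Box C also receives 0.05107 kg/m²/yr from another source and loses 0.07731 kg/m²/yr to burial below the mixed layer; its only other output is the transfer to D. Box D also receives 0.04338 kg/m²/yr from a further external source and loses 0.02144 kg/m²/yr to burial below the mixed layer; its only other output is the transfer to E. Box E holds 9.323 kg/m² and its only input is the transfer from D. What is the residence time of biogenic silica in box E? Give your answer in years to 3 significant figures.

77.0 yr

Box A: F(A→B) = (0.1523 + 0.01627) − 0.03432 = 0.13425 kg/m²/yr.
Box B: F(B→C) = (0.13425 + 0.07726) − 0.08606 = 0.12545 kg/m²/yr.
Box C: F(C→D) = (0.12545 + 0.05107) − 0.07731 = 0.099210 kg/m²/yr.
Box D: F(D→E) = (0.099210 + 0.04338) − 0.02144 = 0.12115 kg/m²/yr.
Box E throughput = its input = 0.12115 kg/m²/yr; τ = 9.323 / 0.12115 = 76.95 yr.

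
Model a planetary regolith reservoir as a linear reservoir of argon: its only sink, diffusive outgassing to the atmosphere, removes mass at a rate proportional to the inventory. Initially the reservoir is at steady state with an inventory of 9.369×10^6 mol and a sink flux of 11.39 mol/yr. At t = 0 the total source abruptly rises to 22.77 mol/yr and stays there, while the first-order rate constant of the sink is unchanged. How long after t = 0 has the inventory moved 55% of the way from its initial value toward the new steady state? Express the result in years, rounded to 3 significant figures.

657000 yr

τ = M₀/F₀ = 9.369×10^6/11.39 = 822600 yr.
The remaining gap fraction is e^(−t/τ); 55% covered ⇒ e^(−t/τ) = 0.450.
t = −τ ln(0.450) = 822600 × 0.7985 = 656800 yr.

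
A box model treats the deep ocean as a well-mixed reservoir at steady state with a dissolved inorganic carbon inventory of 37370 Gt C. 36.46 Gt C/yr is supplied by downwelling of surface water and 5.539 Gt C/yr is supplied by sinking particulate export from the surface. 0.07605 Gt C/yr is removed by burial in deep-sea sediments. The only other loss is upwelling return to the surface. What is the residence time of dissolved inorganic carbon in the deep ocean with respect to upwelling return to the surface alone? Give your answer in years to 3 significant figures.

At steady state ΣF_in = ΣF_out.
ΣF_in = 36.46 + 5.539 = 41.999 Gt C/yr.
Upwelling return to the surface flux = ΣF_in − (0.07605) = 41.999 − 0.07605 = 41.92 Gt C/yr.
τ = M / F = 37370 / 41.92 = 891.4 yr.

891 yr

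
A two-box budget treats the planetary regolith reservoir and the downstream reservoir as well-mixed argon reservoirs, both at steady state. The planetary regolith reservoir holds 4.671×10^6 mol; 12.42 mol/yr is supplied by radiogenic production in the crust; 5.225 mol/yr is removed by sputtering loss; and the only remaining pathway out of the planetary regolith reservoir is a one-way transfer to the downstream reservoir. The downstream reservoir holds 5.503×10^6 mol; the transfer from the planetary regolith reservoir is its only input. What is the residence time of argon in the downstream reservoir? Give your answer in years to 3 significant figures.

765000 yr

Balance the planetary regolith reservoir: ΣF_in = 12.420 mol/yr.
Transfer to the downstream reservoir = ΣF_in − (5.225) = 7.1950 mol/yr.
At steady state the output of the downstream reservoir equals its input, 7.1950 mol/yr.
τ = M / F = 5.503×10^6 / 7.1950 = 764800 yr.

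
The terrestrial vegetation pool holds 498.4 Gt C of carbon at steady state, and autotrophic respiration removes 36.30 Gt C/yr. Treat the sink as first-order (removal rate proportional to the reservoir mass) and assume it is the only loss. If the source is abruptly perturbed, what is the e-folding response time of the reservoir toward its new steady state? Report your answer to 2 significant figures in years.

For a linear reservoir the response time equals the residence time τ = M/F.
τ = 498.4 / 36.30 = 13.73 yr.

14 yr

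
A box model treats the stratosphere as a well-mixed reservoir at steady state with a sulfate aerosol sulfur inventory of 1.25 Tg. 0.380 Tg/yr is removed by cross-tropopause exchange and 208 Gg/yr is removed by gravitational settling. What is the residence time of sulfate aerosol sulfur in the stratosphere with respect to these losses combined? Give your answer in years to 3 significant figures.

2.13 yr

Convert the gravitational settling flux: 208 Gg/yr = 0.2080 Tg/yr.
Total removal = 0.3800 + 0.2080 = 0.58800 Tg/yr.
τ = M / ΣF_out = 1.25 / 0.58800 = 2.126 yr.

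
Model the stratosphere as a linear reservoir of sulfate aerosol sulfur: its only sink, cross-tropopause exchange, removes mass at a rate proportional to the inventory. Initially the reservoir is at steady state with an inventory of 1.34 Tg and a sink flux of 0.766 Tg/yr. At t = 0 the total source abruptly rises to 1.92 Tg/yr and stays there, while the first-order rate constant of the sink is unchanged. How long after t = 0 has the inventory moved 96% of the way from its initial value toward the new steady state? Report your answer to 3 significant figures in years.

τ = M₀/F₀ = 1.34/0.766 = 1.749 yr.
The remaining gap fraction is e^(−t/τ); 96% covered ⇒ e^(−t/τ) = 0.0400.
t = −τ ln(0.0400) = 1.749 × 3.219 = 5.631 yr.

5.63 yr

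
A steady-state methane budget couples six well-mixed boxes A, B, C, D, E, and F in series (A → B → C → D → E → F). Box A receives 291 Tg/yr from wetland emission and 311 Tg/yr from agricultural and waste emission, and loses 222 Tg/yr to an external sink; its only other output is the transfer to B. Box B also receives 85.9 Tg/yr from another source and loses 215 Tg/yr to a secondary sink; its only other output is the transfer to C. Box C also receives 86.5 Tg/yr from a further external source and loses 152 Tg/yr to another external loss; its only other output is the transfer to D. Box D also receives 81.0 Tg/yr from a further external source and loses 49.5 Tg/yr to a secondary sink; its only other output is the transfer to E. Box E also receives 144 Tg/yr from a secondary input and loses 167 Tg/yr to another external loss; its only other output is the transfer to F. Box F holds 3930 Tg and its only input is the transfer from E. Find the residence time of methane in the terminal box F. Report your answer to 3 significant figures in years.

20.3 yr

Box A: F(A→B) = (291 + 311) − 222 = 380.00 Tg/yr.
Box B: F(B→C) = (380.00 + 85.9) − 215 = 250.90 Tg/yr.
Box C: F(C→D) = (250.90 + 86.5) − 152 = 185.40 Tg/yr.
Box D: F(D→E) = (185.40 + 81.0) − 49.5 = 216.90 Tg/yr.
Box E: F(E→F) = (216.90 + 144) − 167 = 193.90 Tg/yr.
Box F throughput = its input = 193.90 Tg/yr; τ = 3930 / 193.90 = 20.27 yr.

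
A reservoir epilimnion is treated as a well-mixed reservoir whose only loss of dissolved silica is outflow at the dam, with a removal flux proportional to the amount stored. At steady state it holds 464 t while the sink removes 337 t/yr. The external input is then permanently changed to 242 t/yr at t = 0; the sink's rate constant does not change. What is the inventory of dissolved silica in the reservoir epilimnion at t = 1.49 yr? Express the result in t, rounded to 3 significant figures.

Residence time τ = M₀/F₀ = 1.377 yr. The eventual steady state is M_∞ = M₀·(F₁/F₀) = 464 × 242/337 = 333.20 t.
The anomaly ΔM(t) = M(t) − M_∞ decays as ΔM₀·e^(−t/τ) with ΔM₀ = 464 − 333.20 = 130.8 t.
At t = 1.49 yr, e^(−t/τ) = e^(−1.082) = 0.3389, so ΔM = 44.32 t and M = 333.20 + 44.32 = 377.52 t.

378 t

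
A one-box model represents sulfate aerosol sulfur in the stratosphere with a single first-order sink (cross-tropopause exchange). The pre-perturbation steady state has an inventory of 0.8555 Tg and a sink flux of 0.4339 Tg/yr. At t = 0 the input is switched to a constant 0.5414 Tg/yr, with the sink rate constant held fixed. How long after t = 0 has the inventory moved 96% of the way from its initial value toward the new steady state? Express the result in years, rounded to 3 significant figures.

6.35 yr

τ = M₀/F₀ = 0.8555/0.4339 = 1.972 yr.
The remaining gap fraction is e^(−t/τ); 96% covered ⇒ e^(−t/τ) = 0.0400.
t = −τ ln(0.0400) = 1.972 × 3.219 = 6.347 yr.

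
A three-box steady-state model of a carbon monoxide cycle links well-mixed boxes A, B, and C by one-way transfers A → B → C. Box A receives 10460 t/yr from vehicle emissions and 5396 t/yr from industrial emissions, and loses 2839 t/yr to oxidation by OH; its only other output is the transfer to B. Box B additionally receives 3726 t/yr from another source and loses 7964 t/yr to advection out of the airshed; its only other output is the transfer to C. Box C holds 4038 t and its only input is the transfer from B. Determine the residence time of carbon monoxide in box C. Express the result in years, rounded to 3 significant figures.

Box A: F(A→B) = (10460 + 5396) − 2839 = 13017 t/yr.
Box B: F(B→C) = (13017 + 3726) − 7964 = 8779.0 t/yr.
Box C throughput = its input = 8779.0 t/yr; τ = 4038 / 8779.0 = 0.4600 yr.

0.460 yr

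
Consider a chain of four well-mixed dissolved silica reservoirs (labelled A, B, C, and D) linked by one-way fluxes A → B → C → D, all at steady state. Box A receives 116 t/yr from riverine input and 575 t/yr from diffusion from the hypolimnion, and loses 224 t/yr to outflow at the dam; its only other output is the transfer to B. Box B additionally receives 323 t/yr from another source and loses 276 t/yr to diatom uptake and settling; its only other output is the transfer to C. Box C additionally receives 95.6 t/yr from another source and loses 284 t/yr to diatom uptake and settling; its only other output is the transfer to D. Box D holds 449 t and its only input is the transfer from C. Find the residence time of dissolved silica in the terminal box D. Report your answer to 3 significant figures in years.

Box A: F(A→B) = (116 + 575) − 224 = 467.00 t/yr.
Box B: F(B→C) = (467.00 + 323) − 276 = 514.00 t/yr.
Box C: F(C→D) = (514.00 + 95.6) − 284 = 325.60 t/yr.
Box D throughput = its input = 325.60 t/yr; τ = 449 / 325.60 = 1.379 yr.

1.38 yr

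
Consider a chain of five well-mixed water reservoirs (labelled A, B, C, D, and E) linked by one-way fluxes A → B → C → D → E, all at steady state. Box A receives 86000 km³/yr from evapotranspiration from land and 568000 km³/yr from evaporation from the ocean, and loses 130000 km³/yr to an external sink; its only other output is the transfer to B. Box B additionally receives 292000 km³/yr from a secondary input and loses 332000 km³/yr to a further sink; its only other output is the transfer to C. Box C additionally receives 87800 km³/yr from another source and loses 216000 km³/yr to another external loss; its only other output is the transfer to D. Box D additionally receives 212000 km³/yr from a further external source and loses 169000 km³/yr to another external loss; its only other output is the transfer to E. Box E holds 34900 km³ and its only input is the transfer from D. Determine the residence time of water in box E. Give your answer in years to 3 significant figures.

0.0875 yr

Box A: F(A→B) = (86000 + 568000) − 130000 = 524000 km³/yr.
Box B: F(B→C) = (524000 + 292000) − 332000 = 484000 km³/yr.
Box C: F(C→D) = (484000 + 87800) − 216000 = 355800 km³/yr.
Box D: F(D→E) = (355800 + 212000) − 169000 = 398800 km³/yr.
Box E throughput = its input = 398800 km³/yr; τ = 34900 / 398800 = 0.08751 yr.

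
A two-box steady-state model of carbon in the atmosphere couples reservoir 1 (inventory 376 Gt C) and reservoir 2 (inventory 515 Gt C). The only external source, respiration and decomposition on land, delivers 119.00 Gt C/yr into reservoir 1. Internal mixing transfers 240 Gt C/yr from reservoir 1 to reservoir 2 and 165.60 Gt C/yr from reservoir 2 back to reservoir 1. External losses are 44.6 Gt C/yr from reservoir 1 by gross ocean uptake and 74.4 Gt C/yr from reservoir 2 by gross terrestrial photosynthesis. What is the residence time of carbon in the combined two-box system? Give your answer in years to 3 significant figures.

Treat the two boxes together as one reservoir: the mixing fluxes between them are internal recycling, so τ = ΣM / Σ(external losses).
M_total = 376 + 515 = 891.00 Gt C.
ΣF_external_out = 44.6 + 74.4 = 119.00 Gt C/yr.
τ = M_total / ΣF_ext = 891.00 / 119.00 = 7.487 yr.

7.49 yr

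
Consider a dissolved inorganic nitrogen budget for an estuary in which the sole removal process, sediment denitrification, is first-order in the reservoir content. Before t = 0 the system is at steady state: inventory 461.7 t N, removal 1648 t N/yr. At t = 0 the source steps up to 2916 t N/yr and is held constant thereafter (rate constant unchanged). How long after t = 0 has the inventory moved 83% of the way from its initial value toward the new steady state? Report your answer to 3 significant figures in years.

τ = M₀/F₀ = 461.7/1648 = 0.2802 yr.
The remaining gap fraction is e^(−t/τ); 83% covered ⇒ e^(−t/τ) = 0.170.
t = −τ ln(0.170) = 0.2802 × 1.772 = 0.4964 yr.

0.496 yr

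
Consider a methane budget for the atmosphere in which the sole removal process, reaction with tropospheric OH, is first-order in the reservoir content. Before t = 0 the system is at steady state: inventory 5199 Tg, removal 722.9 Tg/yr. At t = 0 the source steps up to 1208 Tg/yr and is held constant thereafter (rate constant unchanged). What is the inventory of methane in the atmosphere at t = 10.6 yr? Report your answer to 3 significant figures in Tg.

7890 Tg

The sink rate constant is k = F₀/M₀ = 722.9/5199 = 0.1390 yr⁻¹.
Solving dM/dt = F₁ − kM with M(0) = M₀ gives M(t) = F₁/k + (M₀ − F₁/k)·e^(−kt).
F₁/k = 1208/0.1390 = 8687.8 Tg; kt = 0.1390 × 10.6 = 1.474, e^(−kt) = 0.2290.
M(10.6) = 8687.8 + (5199 − 8687.8) × 0.2290 = 8687.8 − 799.0 = 7888.7 Tg.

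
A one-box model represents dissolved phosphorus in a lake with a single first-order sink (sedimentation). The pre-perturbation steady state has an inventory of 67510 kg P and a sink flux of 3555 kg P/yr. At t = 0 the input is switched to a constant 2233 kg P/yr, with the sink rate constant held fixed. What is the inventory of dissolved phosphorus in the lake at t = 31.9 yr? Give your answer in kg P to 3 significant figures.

47100 kg P

τ = M₀/F₀ = 67510/3555 = 18.99 yr; rate constant k = 1/τ.
New steady state M_∞ = F₁/k = F₁·τ = 2233 × 18.99 = 42405 kg P.
M(t) = M_∞ + (M₀ − M_∞)·e^(−t/τ); t/τ = 31.9/18.99 = 1.680, so e^(−t/τ) = 0.1864.
M(t) = 42405 + 25100 × 0.1864 = 47085 kg P.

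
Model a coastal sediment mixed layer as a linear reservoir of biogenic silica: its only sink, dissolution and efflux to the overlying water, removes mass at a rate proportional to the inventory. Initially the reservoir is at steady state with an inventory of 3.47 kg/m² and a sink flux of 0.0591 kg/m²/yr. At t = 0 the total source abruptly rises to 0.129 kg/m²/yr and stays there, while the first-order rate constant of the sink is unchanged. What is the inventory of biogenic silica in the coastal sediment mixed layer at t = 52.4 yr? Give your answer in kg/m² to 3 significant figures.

The sink rate constant is k = F₀/M₀ = 0.0591/3.47 = 0.01703 yr⁻¹.
Solving dM/dt = F₁ − kM with M(0) = M₀ gives M(t) = F₁/k + (M₀ − F₁/k)·e^(−kt).
F₁/k = 0.129/0.01703 = 7.5741 kg/m²; kt = 0.01703 × 52.4 = 0.8925, e^(−kt) = 0.4096.
M(52.4) = 7.5741 + (3.47 − 7.5741) × 0.4096 = 7.5741 − 1.681 = 5.8929 kg/m².

5.89 kg/m²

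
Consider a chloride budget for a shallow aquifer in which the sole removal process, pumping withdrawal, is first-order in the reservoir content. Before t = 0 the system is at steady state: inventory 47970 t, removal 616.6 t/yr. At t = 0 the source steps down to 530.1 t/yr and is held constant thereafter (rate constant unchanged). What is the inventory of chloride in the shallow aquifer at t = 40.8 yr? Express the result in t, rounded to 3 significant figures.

45200 t

The sink rate constant is k = F₀/M₀ = 616.6/47970 = 0.01285 yr⁻¹.
Solving dM/dt = F₁ − kM with M(0) = M₀ gives M(t) = F₁/k + (M₀ − F₁/k)·e^(−kt).
F₁/k = 530.1/0.01285 = 41241 t; kt = 0.01285 × 40.8 = 0.5244, e^(−kt) = 0.5919.
M(40.8) = 41241 + (47970 − 41241) × 0.5919 = 41241 + 3983 = 45224 t.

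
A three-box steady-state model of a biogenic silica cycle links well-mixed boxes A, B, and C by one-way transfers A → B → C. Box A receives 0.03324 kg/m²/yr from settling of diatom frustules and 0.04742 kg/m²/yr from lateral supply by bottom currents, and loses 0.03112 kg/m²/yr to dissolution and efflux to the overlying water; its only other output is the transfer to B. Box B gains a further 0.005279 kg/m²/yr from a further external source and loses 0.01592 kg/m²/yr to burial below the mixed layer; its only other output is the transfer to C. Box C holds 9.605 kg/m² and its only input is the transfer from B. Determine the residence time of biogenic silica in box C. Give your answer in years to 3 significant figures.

247 yr

Box A: F(A→B) = (0.03324 + 0.04742) − 0.03112 = 0.049540 kg/m²/yr.
Box B: F(B→C) = (0.049540 + 0.005279) − 0.01592 = 0.038899 kg/m²/yr.
Box C throughput = its input = 0.038899 kg/m²/yr; τ = 9.605 / 0.038899 = 246.9 yr.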